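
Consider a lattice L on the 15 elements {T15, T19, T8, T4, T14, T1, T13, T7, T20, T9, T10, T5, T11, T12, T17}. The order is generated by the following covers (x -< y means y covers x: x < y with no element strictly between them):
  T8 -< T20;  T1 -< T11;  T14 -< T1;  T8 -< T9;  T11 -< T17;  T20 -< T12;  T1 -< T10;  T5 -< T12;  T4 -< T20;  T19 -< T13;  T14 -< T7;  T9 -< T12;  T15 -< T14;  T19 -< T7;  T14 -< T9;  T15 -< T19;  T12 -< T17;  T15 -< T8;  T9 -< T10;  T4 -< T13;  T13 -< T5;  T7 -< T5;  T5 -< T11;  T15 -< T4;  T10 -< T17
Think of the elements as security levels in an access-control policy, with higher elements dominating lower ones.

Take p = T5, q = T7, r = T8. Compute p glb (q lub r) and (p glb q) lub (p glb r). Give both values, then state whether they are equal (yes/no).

q lub r = T12, so p glb (q lub r) = T5 glb T12 = T5.
p glb q = T7 and p glb r = T15, so (p glb q) lub (p glb r) = T7 lub T15 = T7.
Equal: no.

T5; T7; no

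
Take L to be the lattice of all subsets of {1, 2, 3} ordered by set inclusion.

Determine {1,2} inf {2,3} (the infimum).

Under ⊆, meet is intersection: {1,2} ∩ {2,3} = {2}.

{2}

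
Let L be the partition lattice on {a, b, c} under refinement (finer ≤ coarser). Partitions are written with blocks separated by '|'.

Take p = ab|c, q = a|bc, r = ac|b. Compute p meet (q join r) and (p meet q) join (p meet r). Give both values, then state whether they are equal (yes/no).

q join r = abc, so p meet (q join r) = ab|c meet abc = ab|c.
p meet q = a|b|c and p meet r = a|b|c, so (p meet q) join (p meet r) = a|b|c join a|b|c = a|b|c.
Equal: no.

ab|c; a|b|c; no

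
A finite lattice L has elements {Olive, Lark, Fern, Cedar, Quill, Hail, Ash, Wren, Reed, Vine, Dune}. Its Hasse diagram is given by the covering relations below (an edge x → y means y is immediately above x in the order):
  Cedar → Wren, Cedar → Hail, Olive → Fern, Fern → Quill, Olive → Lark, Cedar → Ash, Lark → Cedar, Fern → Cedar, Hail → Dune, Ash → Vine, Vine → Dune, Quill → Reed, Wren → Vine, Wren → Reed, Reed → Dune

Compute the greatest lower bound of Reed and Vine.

Wren

Common lower bounds of {Reed, Vine}: Cedar, Fern, Lark, Olive, Wren.
The greatest among these is Wren.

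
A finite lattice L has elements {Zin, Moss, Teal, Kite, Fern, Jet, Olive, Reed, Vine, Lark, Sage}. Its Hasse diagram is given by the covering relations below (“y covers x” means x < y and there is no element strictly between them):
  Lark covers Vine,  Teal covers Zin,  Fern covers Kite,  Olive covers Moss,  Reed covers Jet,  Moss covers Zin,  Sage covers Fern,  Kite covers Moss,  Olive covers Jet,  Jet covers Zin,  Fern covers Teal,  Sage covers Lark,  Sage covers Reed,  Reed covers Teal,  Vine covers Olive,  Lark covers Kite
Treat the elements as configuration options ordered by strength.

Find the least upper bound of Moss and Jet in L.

Common upper bounds of {Moss, Jet}: Lark, Olive, Sage, Vine.
The least among these is Olive.

Olive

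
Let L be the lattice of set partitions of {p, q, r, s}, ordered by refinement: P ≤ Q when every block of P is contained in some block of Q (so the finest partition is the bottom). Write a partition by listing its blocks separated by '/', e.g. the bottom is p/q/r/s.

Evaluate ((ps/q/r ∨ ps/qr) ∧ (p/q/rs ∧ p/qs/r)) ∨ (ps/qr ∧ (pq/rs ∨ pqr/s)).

ps/q/r ∨ ps/qr = ps/qr
p/q/rs ∧ p/qs/r = p/q/r/s
ps/qr ∧ p/q/r/s = p/q/r/s
pq/rs ∨ pqr/s = pqrs
ps/qr ∧ pqrs = ps/qr
p/q/r/s ∨ ps/qr = ps/qr

ps/qr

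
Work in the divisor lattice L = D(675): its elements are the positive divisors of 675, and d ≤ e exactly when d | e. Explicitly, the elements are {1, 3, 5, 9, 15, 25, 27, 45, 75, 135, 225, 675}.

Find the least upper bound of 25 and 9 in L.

In the divisibility order, the join is the least common multiple: lcm(25, 9) = 225.

225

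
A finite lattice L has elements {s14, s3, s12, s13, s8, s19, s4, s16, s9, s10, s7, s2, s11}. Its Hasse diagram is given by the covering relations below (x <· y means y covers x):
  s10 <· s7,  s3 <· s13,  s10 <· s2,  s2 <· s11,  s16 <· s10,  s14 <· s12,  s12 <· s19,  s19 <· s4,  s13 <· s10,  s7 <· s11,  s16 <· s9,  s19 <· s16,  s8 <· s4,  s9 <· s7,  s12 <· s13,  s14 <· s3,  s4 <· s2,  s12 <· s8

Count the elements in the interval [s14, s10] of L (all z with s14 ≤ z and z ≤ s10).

7

The interval [s14, s10] = {s10, s12, s13, s14, s16, s19, s3}, which has 7 elements.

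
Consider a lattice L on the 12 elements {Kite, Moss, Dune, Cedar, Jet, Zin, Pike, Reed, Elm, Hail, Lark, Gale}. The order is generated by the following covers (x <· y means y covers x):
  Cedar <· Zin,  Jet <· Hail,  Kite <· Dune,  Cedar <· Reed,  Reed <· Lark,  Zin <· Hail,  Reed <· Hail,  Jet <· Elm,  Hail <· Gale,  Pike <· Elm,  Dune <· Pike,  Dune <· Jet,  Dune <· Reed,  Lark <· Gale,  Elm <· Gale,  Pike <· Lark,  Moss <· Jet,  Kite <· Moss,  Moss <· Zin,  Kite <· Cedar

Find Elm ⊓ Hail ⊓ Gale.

Common lower bounds of {Elm, Hail, Gale}: Dune, Jet, Kite, Moss.
The greatest among these is Jet.

Jet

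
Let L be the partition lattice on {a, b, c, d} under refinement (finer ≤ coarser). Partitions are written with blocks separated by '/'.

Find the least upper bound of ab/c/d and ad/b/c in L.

The join of ab/c/d and ad/b/c merges any blocks that overlap across the partitions, giving abd/c.

abd/c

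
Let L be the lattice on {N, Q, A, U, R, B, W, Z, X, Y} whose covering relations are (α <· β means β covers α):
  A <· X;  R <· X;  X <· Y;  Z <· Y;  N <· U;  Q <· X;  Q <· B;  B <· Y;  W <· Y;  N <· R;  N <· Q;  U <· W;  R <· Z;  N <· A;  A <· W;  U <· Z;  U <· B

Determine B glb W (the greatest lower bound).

Common lower bounds of {B, W}: N, U.
The greatest among these is U.

U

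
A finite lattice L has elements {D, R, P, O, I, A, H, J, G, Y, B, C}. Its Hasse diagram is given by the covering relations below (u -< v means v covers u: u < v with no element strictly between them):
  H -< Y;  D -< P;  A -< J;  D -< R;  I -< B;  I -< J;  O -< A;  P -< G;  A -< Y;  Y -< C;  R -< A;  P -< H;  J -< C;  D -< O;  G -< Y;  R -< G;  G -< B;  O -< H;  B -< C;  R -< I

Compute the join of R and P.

G

Common upper bounds of {R, P}: B, C, G, Y.
The least among these is G.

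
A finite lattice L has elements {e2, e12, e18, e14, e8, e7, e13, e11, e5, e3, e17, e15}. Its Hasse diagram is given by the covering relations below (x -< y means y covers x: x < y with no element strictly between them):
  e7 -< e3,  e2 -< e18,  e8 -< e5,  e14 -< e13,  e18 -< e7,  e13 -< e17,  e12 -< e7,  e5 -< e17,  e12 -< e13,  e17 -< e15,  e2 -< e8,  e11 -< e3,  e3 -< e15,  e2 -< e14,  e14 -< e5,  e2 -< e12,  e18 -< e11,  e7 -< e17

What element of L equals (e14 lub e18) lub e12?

e14 ∨ e18 = e17
e17 ∨ e12 = e17

e17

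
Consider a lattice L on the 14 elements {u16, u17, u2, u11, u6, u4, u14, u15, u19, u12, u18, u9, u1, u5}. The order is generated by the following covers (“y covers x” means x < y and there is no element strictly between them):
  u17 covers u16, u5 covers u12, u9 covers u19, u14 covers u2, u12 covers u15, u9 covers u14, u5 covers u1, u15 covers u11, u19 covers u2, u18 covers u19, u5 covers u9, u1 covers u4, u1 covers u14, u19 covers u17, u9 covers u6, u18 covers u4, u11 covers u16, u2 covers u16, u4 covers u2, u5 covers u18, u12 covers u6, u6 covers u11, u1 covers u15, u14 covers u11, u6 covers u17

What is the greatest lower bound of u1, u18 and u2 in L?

Common lower bounds of {u1, u18, u2}: u16, u2.
The greatest among these is u2.

u2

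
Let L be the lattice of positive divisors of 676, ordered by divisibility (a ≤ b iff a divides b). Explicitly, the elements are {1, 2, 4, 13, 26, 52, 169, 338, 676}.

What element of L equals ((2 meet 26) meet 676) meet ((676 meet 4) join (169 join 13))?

2 ∧ 26 = 2
2 ∧ 676 = 2
676 ∧ 4 = 4
169 ∨ 13 = 169
4 ∨ 169 = 676
2 ∧ 676 = 2

2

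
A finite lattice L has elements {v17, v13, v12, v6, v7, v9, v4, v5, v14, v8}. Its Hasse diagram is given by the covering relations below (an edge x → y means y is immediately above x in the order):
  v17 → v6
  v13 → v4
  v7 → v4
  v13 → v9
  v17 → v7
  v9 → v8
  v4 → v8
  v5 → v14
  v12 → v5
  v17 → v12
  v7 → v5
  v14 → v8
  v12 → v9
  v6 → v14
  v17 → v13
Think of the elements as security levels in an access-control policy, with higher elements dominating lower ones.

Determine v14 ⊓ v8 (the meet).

v14

Common lower bounds of {v14, v8}: v12, v14, v17, v5, v6, v7.
The greatest among these is v14.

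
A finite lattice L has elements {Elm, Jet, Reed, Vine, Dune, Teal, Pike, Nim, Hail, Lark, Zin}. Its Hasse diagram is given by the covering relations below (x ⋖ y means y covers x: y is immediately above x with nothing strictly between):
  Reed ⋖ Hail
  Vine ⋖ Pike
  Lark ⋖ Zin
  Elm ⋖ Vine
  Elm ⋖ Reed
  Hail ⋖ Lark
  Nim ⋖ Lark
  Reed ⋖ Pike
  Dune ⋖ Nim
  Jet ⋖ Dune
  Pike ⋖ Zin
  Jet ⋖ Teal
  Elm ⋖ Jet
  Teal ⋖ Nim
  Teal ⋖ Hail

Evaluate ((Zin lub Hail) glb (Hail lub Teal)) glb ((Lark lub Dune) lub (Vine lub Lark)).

Zin ∨ Hail = Zin
Hail ∨ Teal = Hail
Zin ∧ Hail = Hail
Lark ∨ Dune = Lark
Vine ∨ Lark = Zin
Lark ∨ Zin = Zin
Hail ∧ Zin = Hail

Hail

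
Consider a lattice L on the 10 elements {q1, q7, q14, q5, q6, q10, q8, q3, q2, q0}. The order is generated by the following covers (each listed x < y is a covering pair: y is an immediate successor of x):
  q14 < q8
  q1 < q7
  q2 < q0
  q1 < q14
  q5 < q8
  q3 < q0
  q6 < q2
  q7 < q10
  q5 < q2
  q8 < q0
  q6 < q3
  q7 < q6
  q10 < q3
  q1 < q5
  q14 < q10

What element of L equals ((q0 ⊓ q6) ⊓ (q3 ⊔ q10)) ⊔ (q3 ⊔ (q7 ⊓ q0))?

q3

q0 ∧ q6 = q6
q3 ∨ q10 = q3
q6 ∧ q3 = q6
q7 ∧ q0 = q7
q3 ∨ q7 = q3
q6 ∨ q3 = q3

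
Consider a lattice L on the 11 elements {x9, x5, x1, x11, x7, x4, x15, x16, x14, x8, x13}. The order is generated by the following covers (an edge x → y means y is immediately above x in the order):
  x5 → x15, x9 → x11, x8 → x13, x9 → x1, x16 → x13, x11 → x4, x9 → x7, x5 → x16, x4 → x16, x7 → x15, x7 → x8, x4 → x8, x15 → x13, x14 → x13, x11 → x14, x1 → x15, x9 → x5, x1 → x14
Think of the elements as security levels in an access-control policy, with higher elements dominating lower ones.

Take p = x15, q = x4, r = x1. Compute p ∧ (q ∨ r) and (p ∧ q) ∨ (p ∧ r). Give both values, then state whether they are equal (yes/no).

q ∨ r = x13, so p ∧ (q ∨ r) = x15 ∧ x13 = x15.
p ∧ q = x9 and p ∧ r = x1, so (p ∧ q) ∨ (p ∧ r) = x9 ∨ x1 = x1.
Equal: no.

x15; x1; no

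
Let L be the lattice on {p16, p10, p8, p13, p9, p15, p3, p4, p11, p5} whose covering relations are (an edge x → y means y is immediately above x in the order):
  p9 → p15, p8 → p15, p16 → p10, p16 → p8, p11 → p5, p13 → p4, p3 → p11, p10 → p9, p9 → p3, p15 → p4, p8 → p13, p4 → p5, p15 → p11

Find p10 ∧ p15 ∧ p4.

p10

Common lower bounds of {p10, p15, p4}: p10, p16.
The greatest among these is p10.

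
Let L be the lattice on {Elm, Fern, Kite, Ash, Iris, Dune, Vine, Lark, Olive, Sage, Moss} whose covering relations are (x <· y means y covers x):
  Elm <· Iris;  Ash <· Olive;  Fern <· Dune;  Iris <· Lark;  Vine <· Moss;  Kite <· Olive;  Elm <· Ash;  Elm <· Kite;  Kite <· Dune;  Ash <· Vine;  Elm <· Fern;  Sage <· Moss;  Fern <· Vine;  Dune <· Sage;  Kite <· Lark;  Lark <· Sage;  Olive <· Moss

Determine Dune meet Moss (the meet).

Common lower bounds of {Dune, Moss}: Dune, Elm, Fern, Kite.
The greatest among these is Dune.

Dune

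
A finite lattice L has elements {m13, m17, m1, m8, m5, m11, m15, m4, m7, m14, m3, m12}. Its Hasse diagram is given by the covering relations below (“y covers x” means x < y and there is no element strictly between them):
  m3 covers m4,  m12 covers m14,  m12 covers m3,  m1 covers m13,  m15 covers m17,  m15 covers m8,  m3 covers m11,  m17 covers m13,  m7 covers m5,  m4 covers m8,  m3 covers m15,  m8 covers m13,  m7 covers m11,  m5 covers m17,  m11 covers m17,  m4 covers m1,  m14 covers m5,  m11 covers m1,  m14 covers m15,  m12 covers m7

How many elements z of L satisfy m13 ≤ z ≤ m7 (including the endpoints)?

6

The interval [m13, m7] = {m1, m11, m13, m17, m5, m7}, which has 6 elements.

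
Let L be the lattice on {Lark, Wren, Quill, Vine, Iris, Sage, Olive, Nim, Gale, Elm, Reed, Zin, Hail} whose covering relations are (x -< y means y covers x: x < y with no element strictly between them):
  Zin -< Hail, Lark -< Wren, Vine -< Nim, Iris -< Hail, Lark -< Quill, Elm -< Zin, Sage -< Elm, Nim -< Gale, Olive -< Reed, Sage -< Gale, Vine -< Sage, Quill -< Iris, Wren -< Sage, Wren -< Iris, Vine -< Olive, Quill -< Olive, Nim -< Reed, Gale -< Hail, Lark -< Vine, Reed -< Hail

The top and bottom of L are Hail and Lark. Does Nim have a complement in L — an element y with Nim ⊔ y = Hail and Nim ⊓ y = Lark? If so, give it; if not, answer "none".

Iris

Need y with Nim ∨ y = Hail and Nim ∧ y = Lark.
Checking each element gives: Iris.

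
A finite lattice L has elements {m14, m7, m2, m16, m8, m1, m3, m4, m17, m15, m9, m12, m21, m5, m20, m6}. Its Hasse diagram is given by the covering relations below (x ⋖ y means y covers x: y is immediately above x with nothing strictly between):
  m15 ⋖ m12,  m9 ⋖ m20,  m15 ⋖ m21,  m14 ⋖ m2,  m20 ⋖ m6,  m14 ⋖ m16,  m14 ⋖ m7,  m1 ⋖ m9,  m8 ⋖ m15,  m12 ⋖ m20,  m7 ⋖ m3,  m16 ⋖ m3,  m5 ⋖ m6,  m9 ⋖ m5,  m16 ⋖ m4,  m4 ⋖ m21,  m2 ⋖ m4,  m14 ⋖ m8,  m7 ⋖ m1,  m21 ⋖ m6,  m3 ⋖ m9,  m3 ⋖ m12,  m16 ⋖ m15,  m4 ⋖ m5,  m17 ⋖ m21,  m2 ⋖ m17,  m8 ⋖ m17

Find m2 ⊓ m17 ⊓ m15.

Common lower bounds of {m2, m17, m15}: m14.
The greatest among these is m14.

m14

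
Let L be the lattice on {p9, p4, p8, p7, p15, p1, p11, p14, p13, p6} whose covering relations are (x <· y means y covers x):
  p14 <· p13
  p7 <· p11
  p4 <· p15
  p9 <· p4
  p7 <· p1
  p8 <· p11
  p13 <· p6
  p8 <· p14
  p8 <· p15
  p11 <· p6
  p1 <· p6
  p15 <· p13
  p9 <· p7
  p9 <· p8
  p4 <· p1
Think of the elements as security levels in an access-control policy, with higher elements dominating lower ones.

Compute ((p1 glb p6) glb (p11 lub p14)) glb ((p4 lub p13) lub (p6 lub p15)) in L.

p1

p1 ∧ p6 = p1
p11 ∨ p14 = p6
p1 ∧ p6 = p1
p4 ∨ p13 = p13
p6 ∨ p15 = p6
p13 ∨ p6 = p6
p1 ∧ p6 = p1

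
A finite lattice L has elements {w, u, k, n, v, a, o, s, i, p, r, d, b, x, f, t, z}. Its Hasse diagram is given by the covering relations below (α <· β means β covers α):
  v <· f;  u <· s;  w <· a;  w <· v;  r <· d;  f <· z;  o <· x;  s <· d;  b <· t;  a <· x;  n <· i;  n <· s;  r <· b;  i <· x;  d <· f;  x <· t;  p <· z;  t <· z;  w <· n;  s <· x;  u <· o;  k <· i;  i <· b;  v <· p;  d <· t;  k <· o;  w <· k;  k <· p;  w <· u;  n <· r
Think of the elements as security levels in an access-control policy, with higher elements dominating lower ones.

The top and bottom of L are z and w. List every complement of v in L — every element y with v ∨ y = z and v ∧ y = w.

a, b, i, o, t, x

Need y with v ∨ y = z and v ∧ y = w.
Checking each element gives: a, b, i, o, t, x.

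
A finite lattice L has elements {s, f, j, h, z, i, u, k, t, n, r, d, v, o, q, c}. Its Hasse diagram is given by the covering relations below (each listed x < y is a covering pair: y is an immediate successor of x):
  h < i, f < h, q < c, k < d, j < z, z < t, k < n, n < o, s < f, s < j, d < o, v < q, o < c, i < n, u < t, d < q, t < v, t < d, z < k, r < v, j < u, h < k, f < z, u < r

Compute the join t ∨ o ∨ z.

o

Common upper bounds of {t, o, z}: c, o.
The least among these is o.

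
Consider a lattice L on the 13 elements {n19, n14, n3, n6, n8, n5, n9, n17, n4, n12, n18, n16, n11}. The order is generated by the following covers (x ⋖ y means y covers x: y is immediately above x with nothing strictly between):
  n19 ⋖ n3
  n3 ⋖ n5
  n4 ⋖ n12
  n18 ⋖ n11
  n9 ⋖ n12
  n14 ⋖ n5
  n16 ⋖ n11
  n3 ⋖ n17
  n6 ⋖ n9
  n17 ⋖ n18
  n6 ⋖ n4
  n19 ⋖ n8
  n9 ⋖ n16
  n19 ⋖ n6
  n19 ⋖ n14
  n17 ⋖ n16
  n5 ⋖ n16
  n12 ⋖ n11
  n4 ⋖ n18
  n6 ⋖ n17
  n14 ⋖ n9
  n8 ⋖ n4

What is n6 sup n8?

Common upper bounds of {n6, n8}: n11, n12, n18, n4.
The least among these is n4.

n4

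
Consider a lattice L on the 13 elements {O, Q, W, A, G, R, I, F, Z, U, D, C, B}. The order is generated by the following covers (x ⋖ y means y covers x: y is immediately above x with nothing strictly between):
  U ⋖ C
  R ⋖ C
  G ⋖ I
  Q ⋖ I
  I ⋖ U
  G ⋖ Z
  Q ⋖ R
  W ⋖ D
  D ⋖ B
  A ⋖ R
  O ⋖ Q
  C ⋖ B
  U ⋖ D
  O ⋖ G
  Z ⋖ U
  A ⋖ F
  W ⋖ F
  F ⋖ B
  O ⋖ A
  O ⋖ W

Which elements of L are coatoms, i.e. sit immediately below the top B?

C, D, F

The coatoms are exactly the elements covered by B: C, D, F.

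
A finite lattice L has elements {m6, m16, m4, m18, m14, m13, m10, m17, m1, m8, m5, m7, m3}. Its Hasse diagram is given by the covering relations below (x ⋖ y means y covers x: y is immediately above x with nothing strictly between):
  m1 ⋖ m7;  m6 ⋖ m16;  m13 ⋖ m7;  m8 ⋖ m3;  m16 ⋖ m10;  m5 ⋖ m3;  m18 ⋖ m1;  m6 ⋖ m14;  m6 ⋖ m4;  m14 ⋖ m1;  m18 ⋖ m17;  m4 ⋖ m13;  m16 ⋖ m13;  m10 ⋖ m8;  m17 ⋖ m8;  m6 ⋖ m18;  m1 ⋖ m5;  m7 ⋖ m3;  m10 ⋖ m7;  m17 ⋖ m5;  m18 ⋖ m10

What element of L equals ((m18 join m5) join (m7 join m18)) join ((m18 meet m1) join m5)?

m3

m18 ∨ m5 = m5
m7 ∨ m18 = m7
m5 ∨ m7 = m3
m18 ∧ m1 = m18
m18 ∨ m5 = m5
m3 ∨ m5 = m3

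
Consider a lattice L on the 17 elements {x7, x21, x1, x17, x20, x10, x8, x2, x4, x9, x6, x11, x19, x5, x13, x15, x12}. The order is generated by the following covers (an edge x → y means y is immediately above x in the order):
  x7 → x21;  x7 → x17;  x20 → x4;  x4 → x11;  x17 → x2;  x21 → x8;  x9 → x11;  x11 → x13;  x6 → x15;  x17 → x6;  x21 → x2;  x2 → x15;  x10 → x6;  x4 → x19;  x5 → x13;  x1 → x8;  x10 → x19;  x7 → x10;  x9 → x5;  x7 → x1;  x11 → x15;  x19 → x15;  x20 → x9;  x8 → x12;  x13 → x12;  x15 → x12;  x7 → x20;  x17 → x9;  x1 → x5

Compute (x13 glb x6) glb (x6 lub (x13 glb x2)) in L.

x13 ∧ x6 = x17
x13 ∧ x2 = x17
x6 ∨ x17 = x6
x17 ∧ x6 = x17

x17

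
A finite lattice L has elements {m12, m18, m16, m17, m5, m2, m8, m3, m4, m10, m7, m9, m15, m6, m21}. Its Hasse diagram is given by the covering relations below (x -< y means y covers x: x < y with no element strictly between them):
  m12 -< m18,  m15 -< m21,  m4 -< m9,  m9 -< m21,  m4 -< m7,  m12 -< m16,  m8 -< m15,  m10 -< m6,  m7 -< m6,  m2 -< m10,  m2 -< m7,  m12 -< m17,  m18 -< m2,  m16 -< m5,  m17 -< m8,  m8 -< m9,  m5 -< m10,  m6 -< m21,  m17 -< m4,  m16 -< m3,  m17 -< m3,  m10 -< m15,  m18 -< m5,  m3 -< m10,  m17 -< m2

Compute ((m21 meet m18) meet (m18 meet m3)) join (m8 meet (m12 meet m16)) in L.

m21 ∧ m18 = m18
m18 ∧ m3 = m12
m18 ∧ m12 = m12
m12 ∧ m16 = m12
m8 ∧ m12 = m12
m12 ∨ m12 = m12

m12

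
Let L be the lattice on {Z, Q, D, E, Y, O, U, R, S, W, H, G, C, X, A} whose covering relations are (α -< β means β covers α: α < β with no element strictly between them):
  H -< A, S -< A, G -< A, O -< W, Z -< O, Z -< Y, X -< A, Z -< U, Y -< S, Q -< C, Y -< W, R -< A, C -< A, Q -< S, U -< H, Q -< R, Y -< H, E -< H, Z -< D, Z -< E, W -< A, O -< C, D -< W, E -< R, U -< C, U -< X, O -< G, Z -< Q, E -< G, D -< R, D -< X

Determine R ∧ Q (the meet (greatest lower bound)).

Common lower bounds of {R, Q}: Q, Z.
The greatest among these is Q.

Q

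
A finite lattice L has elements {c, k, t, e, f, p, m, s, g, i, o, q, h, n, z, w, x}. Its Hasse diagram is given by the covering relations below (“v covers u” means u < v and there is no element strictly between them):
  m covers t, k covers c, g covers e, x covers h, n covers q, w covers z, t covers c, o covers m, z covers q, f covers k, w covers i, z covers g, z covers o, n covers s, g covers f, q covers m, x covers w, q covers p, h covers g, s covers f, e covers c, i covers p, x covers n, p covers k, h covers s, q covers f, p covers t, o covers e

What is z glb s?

Common lower bounds of {z, s}: c, f, k.
The greatest among these is f.

f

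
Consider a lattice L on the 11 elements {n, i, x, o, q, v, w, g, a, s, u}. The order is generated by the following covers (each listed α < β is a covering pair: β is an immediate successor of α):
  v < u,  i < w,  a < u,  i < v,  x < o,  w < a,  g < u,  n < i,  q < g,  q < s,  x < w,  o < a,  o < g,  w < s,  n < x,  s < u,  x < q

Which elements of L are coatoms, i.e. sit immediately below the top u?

The coatoms are exactly the elements covered by u: a, g, s, v.

a, g, s, v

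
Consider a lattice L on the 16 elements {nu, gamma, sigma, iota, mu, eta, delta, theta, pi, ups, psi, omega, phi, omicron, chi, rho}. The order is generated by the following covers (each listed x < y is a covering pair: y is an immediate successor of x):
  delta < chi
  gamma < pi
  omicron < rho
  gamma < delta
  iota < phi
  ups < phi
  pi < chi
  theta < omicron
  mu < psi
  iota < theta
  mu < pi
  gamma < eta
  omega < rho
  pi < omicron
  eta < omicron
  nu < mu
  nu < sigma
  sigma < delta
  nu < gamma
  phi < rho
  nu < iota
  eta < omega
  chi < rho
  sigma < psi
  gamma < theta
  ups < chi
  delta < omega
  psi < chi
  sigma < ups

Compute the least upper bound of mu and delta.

chi

Common upper bounds of {mu, delta}: chi, rho.
The least among these is chi.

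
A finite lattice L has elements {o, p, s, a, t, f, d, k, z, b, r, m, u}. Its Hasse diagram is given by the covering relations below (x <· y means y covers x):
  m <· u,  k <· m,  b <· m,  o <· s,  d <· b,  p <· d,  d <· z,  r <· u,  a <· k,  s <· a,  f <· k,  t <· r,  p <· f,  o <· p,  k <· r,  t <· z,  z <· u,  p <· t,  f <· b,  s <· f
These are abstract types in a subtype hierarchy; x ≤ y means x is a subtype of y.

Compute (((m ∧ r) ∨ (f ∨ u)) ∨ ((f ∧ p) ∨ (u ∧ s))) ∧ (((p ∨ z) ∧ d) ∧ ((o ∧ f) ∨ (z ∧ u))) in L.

d

m ∧ r = k
f ∨ u = u
k ∨ u = u
f ∧ p = p
u ∧ s = s
p ∨ s = f
u ∨ f = u
p ∨ z = z
z ∧ d = d
o ∧ f = o
z ∧ u = z
o ∨ z = z
d ∧ z = d
u ∧ d = d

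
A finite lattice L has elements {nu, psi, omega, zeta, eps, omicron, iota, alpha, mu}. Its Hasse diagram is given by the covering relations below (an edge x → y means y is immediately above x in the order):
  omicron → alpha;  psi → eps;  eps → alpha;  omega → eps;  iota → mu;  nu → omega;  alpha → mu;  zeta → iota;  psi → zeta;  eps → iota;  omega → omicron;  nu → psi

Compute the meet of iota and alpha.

eps

Common lower bounds of {iota, alpha}: eps, nu, omega, psi.
The greatest among these is eps.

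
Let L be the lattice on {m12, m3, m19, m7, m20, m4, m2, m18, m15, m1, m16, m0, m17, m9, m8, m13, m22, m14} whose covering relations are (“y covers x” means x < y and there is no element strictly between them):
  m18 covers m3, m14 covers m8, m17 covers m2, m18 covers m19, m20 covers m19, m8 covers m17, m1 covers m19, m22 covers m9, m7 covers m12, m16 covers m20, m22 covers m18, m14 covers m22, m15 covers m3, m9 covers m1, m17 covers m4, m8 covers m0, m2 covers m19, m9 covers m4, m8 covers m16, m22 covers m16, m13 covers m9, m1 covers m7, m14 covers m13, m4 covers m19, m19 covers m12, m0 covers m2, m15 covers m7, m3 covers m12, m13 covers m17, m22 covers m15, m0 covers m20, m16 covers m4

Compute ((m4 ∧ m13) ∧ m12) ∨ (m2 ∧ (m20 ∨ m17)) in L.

m2

m4 ∧ m13 = m4
m4 ∧ m12 = m12
m20 ∨ m17 = m8
m2 ∧ m8 = m2
m12 ∨ m2 = m2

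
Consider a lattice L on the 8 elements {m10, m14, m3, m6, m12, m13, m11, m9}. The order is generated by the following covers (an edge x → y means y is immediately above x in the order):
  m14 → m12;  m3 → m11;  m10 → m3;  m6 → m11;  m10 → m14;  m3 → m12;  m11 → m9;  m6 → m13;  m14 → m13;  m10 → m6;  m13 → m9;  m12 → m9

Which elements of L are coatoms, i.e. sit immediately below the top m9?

m11, m12, m13

The coatoms are exactly the elements covered by m9: m11, m12, m13.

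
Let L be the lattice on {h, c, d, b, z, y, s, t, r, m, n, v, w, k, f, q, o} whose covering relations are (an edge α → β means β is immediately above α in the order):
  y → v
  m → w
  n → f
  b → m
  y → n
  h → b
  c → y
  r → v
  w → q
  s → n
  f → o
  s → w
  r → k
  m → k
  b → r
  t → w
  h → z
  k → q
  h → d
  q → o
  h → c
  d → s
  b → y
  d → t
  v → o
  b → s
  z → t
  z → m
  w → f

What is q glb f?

w

Common lower bounds of {q, f}: b, d, h, m, s, t, w, z.
The greatest among these is w.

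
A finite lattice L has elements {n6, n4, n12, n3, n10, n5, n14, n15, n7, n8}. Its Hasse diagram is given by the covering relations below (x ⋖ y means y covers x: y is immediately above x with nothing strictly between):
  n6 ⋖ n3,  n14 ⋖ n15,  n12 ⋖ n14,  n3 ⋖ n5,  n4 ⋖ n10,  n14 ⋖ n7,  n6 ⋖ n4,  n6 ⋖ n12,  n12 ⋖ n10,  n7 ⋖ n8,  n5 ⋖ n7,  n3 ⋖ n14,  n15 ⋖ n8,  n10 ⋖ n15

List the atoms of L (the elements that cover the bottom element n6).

n12, n3, n4

The atoms are exactly the elements that cover n6: n12, n3, n4.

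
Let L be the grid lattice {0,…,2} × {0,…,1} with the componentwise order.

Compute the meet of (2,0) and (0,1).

In a product of chains, the meet is componentwise min, giving (0,0).

(0,0)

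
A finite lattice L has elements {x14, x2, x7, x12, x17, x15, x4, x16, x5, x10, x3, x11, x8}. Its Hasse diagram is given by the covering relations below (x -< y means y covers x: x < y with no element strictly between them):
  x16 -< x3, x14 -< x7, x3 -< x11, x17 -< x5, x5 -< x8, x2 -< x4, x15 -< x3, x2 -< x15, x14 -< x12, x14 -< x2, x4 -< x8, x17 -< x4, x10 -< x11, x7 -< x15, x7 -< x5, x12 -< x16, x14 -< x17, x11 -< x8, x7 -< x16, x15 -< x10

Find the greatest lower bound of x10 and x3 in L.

Common lower bounds of {x10, x3}: x14, x15, x2, x7.
The greatest among these is x15.

x15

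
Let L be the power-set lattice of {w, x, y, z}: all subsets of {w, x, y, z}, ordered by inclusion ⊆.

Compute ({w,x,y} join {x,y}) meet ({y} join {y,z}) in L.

{w,x,y} ∨ {x,y} = {w,x,y}
{y} ∨ {y,z} = {y,z}
{w,x,y} ∧ {y,z} = {y}

{y}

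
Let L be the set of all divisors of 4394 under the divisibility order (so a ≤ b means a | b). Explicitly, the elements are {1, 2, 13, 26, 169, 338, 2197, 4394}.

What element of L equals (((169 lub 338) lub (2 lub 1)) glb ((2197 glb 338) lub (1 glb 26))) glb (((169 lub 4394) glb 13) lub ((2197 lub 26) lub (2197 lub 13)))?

169 ∨ 338 = 338
2 ∨ 1 = 2
338 ∨ 2 = 338
2197 ∧ 338 = 169
1 ∧ 26 = 1
169 ∨ 1 = 169
338 ∧ 169 = 169
169 ∨ 4394 = 4394
4394 ∧ 13 = 13
2197 ∨ 26 = 4394
2197 ∨ 13 = 2197
4394 ∨ 2197 = 4394
13 ∨ 4394 = 4394
169 ∧ 4394 = 169

169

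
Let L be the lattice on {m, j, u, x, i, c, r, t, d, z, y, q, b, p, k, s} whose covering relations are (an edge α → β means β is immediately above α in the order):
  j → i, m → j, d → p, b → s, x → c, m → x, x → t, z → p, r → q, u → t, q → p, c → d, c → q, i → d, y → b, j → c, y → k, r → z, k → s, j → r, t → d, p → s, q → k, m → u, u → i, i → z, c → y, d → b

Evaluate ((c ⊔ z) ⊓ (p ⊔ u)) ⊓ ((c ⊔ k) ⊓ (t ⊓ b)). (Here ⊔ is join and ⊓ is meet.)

c ∨ z = p
p ∨ u = p
p ∧ p = p
c ∨ k = k
t ∧ b = t
k ∧ t = x
p ∧ x = x

x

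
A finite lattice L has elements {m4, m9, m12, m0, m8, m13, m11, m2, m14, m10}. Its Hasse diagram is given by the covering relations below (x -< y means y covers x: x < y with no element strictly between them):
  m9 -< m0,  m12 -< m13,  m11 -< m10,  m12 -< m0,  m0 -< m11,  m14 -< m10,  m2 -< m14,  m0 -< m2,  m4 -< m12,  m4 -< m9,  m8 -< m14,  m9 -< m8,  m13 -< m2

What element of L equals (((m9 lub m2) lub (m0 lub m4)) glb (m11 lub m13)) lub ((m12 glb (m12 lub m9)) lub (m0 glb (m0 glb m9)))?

m2

m9 ∨ m2 = m2
m0 ∨ m4 = m0
m2 ∨ m0 = m2
m11 ∨ m13 = m10
m2 ∧ m10 = m2
m12 ∨ m9 = m0
m12 ∧ m0 = m12
m0 ∧ m9 = m9
m0 ∧ m9 = m9
m12 ∨ m9 = m0
m2 ∨ m0 = m2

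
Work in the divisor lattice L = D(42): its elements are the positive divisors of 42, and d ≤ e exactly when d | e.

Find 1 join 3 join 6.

6

Common upper bounds of {1, 3, 6}: 42, 6.
The least among these is 6.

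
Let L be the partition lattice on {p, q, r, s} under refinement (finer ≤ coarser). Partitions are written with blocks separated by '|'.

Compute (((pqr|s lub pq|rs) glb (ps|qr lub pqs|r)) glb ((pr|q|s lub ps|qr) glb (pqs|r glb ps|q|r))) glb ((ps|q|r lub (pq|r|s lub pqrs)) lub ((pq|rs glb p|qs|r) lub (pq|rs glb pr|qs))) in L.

ps|q|r

pqr|s ∨ pq|rs = pqrs
ps|qr ∨ pqs|r = pqrs
pqrs ∧ pqrs = pqrs
pr|q|s ∨ ps|qr = pqrs
pqs|r ∧ ps|q|r = ps|q|r
pqrs ∧ ps|q|r = ps|q|r
pqrs ∧ ps|q|r = ps|q|r
pq|r|s ∨ pqrs = pqrs
ps|q|r ∨ pqrs = pqrs
pq|rs ∧ p|qs|r = p|q|r|s
pq|rs ∧ pr|qs = p|q|r|s
p|q|r|s ∨ p|q|r|s = p|q|r|s
pqrs ∨ p|q|r|s = pqrs
ps|q|r ∧ pqrs = ps|q|r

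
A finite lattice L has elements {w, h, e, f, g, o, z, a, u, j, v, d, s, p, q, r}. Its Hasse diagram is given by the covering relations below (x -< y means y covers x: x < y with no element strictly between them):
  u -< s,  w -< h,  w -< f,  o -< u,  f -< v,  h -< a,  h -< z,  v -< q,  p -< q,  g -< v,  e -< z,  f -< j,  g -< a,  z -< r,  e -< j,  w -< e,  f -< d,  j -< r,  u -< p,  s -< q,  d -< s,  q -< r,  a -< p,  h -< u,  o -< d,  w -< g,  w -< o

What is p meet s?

Common lower bounds of {p, s}: h, o, u, w.
The greatest among these is u.

u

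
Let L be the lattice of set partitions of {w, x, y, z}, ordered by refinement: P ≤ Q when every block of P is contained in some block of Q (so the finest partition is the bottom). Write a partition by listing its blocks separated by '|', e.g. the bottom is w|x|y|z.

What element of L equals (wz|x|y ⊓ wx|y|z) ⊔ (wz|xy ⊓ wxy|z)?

w|xy|z

wz|x|y ∧ wx|y|z = w|x|y|z
wz|xy ∧ wxy|z = w|xy|z
w|x|y|z ∨ w|xy|z = w|xy|z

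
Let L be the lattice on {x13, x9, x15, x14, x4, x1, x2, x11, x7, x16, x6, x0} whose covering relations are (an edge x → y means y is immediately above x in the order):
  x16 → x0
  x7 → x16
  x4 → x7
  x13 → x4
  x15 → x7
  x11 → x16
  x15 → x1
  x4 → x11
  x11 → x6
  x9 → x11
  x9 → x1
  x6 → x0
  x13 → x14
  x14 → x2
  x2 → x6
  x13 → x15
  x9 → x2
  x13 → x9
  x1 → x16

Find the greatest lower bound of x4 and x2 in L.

Common lower bounds of {x4, x2}: x13.
The greatest among these is x13.

x13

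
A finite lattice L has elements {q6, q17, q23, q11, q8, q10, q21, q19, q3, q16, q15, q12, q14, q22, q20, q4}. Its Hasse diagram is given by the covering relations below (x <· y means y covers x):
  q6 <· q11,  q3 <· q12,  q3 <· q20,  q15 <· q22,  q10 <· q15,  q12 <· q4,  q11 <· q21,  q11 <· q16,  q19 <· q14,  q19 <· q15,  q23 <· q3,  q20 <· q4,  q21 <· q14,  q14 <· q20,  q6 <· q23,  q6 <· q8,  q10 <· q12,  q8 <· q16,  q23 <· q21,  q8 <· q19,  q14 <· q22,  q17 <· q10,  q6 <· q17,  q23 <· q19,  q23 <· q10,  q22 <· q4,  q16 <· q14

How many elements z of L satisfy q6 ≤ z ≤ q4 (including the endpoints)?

The interval [q6, q4] = {q10, q11, q12, q14, q15, q16, q17, q19, q20, q21, q22, q23, q3, q4, q6, q8}, which has 16 elements.

16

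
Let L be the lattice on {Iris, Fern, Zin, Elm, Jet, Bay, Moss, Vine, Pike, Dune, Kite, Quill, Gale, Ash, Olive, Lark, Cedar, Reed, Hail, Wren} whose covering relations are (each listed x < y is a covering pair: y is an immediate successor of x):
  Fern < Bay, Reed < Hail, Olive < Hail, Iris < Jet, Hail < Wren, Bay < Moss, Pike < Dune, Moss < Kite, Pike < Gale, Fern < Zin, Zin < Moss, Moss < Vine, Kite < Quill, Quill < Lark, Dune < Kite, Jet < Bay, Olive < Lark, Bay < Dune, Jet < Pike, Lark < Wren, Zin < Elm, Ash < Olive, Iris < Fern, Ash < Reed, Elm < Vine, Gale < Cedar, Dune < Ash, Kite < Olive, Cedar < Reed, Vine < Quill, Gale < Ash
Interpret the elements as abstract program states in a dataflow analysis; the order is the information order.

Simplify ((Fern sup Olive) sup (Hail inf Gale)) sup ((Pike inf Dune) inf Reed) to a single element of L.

Olive

Fern ∨ Olive = Olive
Hail ∧ Gale = Gale
Olive ∨ Gale = Olive
Pike ∧ Dune = Pike
Pike ∧ Reed = Pike
Olive ∨ Pike = Olive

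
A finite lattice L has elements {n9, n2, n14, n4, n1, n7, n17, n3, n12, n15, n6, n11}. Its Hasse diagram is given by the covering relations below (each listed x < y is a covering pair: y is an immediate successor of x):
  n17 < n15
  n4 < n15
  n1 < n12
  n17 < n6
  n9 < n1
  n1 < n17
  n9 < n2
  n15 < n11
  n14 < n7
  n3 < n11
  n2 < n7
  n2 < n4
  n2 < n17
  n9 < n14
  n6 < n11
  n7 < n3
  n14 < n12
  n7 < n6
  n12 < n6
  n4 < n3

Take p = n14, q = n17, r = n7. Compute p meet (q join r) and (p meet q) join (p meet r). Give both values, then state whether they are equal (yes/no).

q join r = n6, so p meet (q join r) = n14 meet n6 = n14.
p meet q = n9 and p meet r = n14, so (p meet q) join (p meet r) = n9 join n14 = n14.
Equal: yes.

n14; n14; yes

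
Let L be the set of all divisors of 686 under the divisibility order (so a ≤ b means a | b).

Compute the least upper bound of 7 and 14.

Common upper bounds of {7, 14}: 14, 686, 98.
The least among these is 14.

14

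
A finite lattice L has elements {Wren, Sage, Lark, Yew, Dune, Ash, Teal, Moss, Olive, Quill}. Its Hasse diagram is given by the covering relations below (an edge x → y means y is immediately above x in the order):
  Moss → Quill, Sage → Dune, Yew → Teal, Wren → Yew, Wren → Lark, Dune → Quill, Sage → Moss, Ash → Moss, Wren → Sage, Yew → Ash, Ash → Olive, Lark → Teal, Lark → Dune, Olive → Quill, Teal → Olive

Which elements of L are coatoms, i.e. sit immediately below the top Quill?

Dune, Moss, Olive

The coatoms are exactly the elements covered by Quill: Dune, Moss, Olive.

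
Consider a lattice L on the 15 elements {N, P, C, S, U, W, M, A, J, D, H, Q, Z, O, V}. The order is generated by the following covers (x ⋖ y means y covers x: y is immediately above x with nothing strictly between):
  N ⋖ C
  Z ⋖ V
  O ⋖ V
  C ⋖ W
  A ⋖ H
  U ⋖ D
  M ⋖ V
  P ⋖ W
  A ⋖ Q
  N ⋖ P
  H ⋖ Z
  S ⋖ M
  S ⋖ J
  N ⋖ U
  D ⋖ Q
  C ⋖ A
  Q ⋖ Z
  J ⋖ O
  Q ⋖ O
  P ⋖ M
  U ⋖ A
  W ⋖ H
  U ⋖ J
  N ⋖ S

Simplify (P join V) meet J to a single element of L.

J

P ∨ V = V
V ∧ J = J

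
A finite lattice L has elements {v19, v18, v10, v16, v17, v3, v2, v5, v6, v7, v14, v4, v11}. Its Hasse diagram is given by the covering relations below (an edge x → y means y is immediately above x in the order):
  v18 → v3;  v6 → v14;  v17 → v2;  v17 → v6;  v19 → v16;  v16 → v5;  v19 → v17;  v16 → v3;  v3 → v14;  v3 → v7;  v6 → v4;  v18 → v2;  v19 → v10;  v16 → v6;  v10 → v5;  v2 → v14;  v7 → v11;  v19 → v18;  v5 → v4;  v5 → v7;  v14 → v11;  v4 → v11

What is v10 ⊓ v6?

Common lower bounds of {v10, v6}: v19.
The greatest among these is v19.

v19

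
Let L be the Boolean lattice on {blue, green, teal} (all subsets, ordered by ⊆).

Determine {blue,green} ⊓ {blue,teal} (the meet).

Under ⊆, meet is intersection: {blue,green} ∩ {blue,teal} = {blue}.

{blue}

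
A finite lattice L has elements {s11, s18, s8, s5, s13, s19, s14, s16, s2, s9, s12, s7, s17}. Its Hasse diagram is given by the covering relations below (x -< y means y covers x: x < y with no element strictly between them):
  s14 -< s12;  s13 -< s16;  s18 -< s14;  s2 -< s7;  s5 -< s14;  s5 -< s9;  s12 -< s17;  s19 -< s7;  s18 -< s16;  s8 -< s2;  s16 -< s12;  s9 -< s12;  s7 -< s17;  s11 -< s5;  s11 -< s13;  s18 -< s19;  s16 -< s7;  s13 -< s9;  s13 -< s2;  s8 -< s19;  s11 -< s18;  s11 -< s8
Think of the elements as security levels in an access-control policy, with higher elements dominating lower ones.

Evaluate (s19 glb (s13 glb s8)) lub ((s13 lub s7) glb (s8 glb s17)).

s13 ∧ s8 = s11
s19 ∧ s11 = s11
s13 ∨ s7 = s7
s8 ∧ s17 = s8
s7 ∧ s8 = s8
s11 ∨ s8 = s8

s8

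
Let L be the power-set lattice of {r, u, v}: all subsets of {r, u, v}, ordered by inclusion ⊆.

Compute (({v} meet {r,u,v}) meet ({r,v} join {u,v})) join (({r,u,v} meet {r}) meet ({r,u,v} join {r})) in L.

{r,v}

{v} ∧ {r,u,v} = {v}
{r,v} ∨ {u,v} = {r,u,v}
{v} ∧ {r,u,v} = {v}
{r,u,v} ∧ {r} = {r}
{r,u,v} ∨ {r} = {r,u,v}
{r} ∧ {r,u,v} = {r}
{v} ∨ {r} = {r,v}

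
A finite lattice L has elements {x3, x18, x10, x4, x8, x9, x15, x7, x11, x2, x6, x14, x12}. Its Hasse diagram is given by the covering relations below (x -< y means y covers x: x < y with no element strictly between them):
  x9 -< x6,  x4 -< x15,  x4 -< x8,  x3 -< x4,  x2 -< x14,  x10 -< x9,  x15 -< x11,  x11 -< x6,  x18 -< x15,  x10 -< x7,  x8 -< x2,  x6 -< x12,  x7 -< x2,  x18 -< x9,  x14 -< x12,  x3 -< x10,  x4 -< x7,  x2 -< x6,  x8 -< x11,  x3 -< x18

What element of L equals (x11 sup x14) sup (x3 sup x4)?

x12

x11 ∨ x14 = x12
x3 ∨ x4 = x4
x12 ∨ x4 = x12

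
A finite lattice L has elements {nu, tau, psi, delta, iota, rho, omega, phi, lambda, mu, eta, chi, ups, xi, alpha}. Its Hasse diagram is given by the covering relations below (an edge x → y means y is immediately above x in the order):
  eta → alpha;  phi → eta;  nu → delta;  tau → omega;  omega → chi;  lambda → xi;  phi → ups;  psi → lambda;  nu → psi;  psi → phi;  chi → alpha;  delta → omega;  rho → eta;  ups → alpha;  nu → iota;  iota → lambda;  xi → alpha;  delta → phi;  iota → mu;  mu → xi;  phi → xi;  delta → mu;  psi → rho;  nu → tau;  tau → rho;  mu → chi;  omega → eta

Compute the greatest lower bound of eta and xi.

phi

Common lower bounds of {eta, xi}: delta, nu, phi, psi.
The greatest among these is phi.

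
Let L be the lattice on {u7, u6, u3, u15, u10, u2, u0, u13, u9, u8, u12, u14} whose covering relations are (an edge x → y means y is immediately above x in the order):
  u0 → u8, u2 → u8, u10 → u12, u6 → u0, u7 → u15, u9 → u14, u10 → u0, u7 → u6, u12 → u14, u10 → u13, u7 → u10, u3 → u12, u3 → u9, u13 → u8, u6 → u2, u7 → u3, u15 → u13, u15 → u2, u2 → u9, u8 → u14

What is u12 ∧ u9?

u3

Common lower bounds of {u12, u9}: u3, u7.
The greatest among these is u3.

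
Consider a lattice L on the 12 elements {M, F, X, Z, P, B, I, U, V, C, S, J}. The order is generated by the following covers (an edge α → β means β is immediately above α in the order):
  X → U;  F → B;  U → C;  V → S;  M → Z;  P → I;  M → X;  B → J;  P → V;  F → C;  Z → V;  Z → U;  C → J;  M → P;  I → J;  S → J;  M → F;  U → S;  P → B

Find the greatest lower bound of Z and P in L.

Common lower bounds of {Z, P}: M.
The greatest among these is M.

M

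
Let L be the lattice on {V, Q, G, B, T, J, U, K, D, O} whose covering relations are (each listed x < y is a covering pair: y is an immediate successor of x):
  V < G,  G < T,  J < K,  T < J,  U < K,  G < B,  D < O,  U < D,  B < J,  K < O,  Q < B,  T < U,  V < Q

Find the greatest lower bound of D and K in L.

U

Common lower bounds of {D, K}: G, T, U, V.
The greatest among these is U.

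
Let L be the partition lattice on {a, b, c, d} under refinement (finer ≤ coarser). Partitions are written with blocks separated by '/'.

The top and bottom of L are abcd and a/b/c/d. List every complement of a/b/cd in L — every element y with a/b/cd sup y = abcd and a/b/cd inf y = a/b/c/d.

Need y with a/b/cd ∨ y = abcd and a/b/cd ∧ y = a/b/c/d.
Checking each element gives: abc/d, abd/c, ac/bd, ad/bc.

abc/d, abd/c, ac/bd, ad/bc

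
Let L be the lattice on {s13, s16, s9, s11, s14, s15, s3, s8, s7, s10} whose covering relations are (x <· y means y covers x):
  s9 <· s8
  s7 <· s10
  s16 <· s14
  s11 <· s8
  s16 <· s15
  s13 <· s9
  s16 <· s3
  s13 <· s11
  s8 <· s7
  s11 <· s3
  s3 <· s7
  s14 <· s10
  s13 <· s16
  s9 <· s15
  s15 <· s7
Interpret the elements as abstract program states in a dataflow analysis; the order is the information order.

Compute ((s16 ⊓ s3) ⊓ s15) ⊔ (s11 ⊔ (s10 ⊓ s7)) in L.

s16 ∧ s3 = s16
s16 ∧ s15 = s16
s10 ∧ s7 = s7
s11 ∨ s7 = s7
s16 ∨ s7 = s7

s7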